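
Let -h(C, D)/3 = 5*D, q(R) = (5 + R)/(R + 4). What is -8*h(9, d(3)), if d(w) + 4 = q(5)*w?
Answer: -80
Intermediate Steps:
q(R) = (5 + R)/(4 + R)
d(w) = -4 + 10*w/9 (d(w) = -4 + ((5 + 5)/(4 + 5))*w = -4 + (10/9)*w = -4 + ((1/9)*10)*w = -4 + 10*w/9)
h(C, D) = -15*D
-8*h(9, d(3)) = -(-120)*(-4 + (10/9)*3) = -(-120)*(-4 + 10/3) = -(-120)*(-2)/3 = -8*10 = -80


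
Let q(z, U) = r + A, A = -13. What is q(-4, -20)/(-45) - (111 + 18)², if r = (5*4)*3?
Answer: -748892/45 ≈ -16642.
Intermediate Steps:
r = 60 (r = 20*3 = 60)
q(z, U) = 47 (q(z, U) = 60 - 13 = 47)
q(-4, -20)/(-45) - (111 + 18)² = 47/(-45) - (111 + 18)² = -1/45*47 - 1*129² = -47/45 - 1*16641 = -47/45 - 16641 = -748892/45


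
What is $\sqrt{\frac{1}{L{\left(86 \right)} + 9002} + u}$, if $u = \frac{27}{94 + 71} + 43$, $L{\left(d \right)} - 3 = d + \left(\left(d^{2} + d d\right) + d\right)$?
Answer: $\frac{\sqrt{619952312595}}{119845} \approx 6.5699$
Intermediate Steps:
$L{\left(d \right)} = 3 + 2 d + 2 d^{2}$ ($L{\left(d \right)} = 3 + \left(d + \left(\left(d^{2} + d d\right) + d\right)\right) = 3 + \left(d + \left(\left(d^{2} + d^{2}\right) + d\right)\right) = 3 + \left(d + \left(2 d^{2} + d\right)\right) = 3 + \left(d + \left(d + 2 d^{2}\right)\right) = 3 + \left(2 d + 2 d^{2}\right) = 3 + 2 d + 2 d^{2}$)
$u = \frac{2374}{55}$ ($u = \frac{27}{165} + 43 = 27 \cdot \frac{1}{165} + 43 = \frac{9}{55} + 43 = \frac{2374}{55} \approx 43.164$)
$\sqrt{\frac{1}{L{\left(86 \right)} + 9002} + u} = \sqrt{\frac{1}{\left(3 + 2 \cdot 86 + 2 \cdot 86^{2}\right) + 9002} + \frac{2374}{55}} = \sqrt{\frac{1}{\left(3 + 172 + 2 \cdot 7396\right) + 9002} + \frac{2374}{55}} = \sqrt{\frac{1}{\left(3 + 172 + 14792\right) + 9002} + \frac{2374}{55}} = \sqrt{\frac{1}{14967 + 9002} + \frac{2374}{55}} = \sqrt{\frac{1}{23969} + \frac{2374}{55}} = \sqrt{\frac{5172951}{119845}} = \frac{\sqrt{619952312595}}{119845}$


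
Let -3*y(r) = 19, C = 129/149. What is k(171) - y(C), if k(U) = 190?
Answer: 589/3 ≈ 196.33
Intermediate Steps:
C = 129/149 (C = 129*(1/149) = 129/149 ≈ 0.86577)
y(r) = -19/3 (y(r) = -⅓*19 = -19/3)
k(171) - y(C) = 190 - 1*(-19/3) = 190 + 19/3 = 589/3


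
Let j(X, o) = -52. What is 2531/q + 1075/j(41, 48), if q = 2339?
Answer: -2382813/121628 ≈ -19.591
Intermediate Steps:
2531/q + 1075/j(41, 48) = 2531/2339 + 1075/(-52) = 2531*(1/2339) + 1075*(-1/52) = 2531/2339 - 1075/52 = -2382813/121628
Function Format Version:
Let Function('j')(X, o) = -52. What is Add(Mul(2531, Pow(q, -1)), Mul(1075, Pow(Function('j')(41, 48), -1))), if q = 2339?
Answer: Rational(-2382813, 121628) ≈ -19.591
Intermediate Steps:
Add(Mul(2531, Pow(q, -1)), Mul(1075, Pow(Function('j')(41, 48), -1))) = Add(Mul(2531, Pow(2339, -1)), Mul(1075, Pow(-52, -1))) = Add(Mul(2531, Rational(1, 2339)), Mul(1075, Rational(-1, 52))) = Add(Rational(2531, 2339), Rational(-1075, 52)) = Rational(-2382813, 121628)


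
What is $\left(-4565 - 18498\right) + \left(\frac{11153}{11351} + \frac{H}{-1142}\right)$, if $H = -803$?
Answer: $- \frac{298940173467}{12962842} \approx -23061.0$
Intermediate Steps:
$\left(-4565 - 18498\right) + \left(\frac{11153}{11351} + \frac{H}{-1142}\right) = \left(-4565 - 18498\right) + \left(\frac{11153}{11351} - \frac{803}{-1142}\right) = -23063 + \left(11153 \cdot \frac{1}{11351} - - \frac{803}{1142}\right) = -23063 + \left(\frac{11153}{11351} + \frac{803}{1142}\right) = -23063 + \frac{21851579}{12962842} = - \frac{298940173467}{12962842}$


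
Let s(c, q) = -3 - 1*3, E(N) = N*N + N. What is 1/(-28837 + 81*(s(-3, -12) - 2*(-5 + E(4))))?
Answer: -1/31753 ≈ -3.1493e-5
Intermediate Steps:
E(N) = N + N² (E(N) = N² + N = N + N²)
s(c, q) = -6 (s(c, q) = -3 - 3 = -6)
1/(-28837 + 81*(s(-3, -12) - 2*(-5 + E(4)))) = 1/(-28837 + 81*(-6 - 2*(-5 + 4*(1 + 4)))) = 1/(-28837 + 81*(-6 - 2*(-5 + 4*5))) = 1/(-28837 + 81*(-6 - 2*(-5 + 20))) = 1/(-28837 + 81*(-6 - 2*15)) = 1/(-28837 + 81*(-6 - 30)) = 1/(-28837 + 81*(-36)) = 1/(-28837 - 2916) = 1/(-31753) = -1/31753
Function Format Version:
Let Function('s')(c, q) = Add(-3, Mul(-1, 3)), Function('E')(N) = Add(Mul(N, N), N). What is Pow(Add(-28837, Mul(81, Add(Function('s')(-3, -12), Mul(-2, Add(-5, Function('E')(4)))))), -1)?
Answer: Rational(-1, 31753) ≈ -3.1493e-5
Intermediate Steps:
Function('E')(N) = Add(N, Pow(N, 2)) (Function('E')(N) = Add(Pow(N, 2), N) = Add(N, Pow(N, 2)))
Function('s')(c, q) = -6 (Function('s')(c, q) = Add(-3, -3) = -6)
Pow(Add(-28837, Mul(81, Add(Function('s')(-3, -12), Mul(-2, Add(-5, Function('E')(4)))))), -1) = Pow(Add(-28837, Mul(81, Add(-6, Mul(-2, Add(-5, Mul(4, Add(1, 4))))))), -1) = Pow(Add(-28837, Mul(81, Add(-6, Mul(-2, Add(-5, Mul(4, 5)))))), -1) = Pow(Add(-28837, Mul(81, Add(-6, Mul(-2, Add(-5, 20))))), -1) = Pow(Add(-28837, Mul(81, Add(-6, Mul(-2, 15)))), -1) = Pow(Add(-28837, Mul(81, Add(-6, -30))), -1) = Pow(Add(-28837, Mul(81, -36)), -1) = Pow(Add(-28837, -2916), -1) = Pow(-31753, -1) = Rational(-1, 31753)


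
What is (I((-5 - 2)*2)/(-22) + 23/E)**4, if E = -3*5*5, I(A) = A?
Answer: 5473632256/463250390625 ≈ 0.011816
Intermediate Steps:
E = -75 (E = -15*5 = -75)
(I((-5 - 2)*2)/(-22) + 23/E)**4 = (((-5 - 2)*2)/(-22) + 23/(-75))**4 = (-7*2*(-1/22) + 23*(-1/75))**4 = (-14*(-1/22) - 23/75)**4 = (7/11 - 23/75)**4 = (272/825)**4 = 5473632256/463250390625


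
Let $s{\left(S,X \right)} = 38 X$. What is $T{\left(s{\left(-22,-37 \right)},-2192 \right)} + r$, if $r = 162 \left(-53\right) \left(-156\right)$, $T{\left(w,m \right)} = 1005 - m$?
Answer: $1342613$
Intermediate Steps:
$r = 1339416$ ($r = \left(-8586\right) \left(-156\right) = 1339416$)
$T{\left(s{\left(-22,-37 \right)},-2192 \right)} + r = \left(1005 - -2192\right) + 1339416 = \left(1005 + 2192\right) + 1339416 = 3197 + 1339416 = 1342613$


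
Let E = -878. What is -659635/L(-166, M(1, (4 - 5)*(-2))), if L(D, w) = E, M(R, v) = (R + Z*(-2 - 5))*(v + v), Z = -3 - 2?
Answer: 659635/878 ≈ 751.29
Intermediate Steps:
Z = -5
M(R, v) = 2*v*(35 + R) (M(R, v) = (R - 5*(-2 - 5))*(v + v) = (R - 5*(-7))*(2*v) = (R + 35)*(2*v) = (35 + R)*(2*v) = 2*v*(35 + R))
L(D, w) = -878
-659635/L(-166, M(1, (4 - 5)*(-2))) = -659635/(-878) = -659635*(-1/878) = 659635/878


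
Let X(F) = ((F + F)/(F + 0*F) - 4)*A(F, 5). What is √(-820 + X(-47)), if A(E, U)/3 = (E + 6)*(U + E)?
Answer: 4*I*√697 ≈ 105.6*I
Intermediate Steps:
A(E, U) = 3*(6 + E)*(E + U) (A(E, U) = 3*((E + 6)*(U + E)) = 3*((6 + E)*(E + U)) = 3*(6 + E)*(E + U))
X(F) = -180 - 66*F - 6*F² (X(F) = ((F + F)/(F + 0*F) - 4)*(3*F² + 18*F + 18*5 + 3*F*5) = ((2*F)/(F + 0) - 4)*(3*F² + 18*F + 90 + 15*F) = ((2*F)/F - 4)*(90 + 3*F² + 33*F) = (2 - 4)*(90 + 3*F² + 33*F) = -2*(90 + 3*F² + 33*F) = -180 - 66*F - 6*F²)
√(-820 + X(-47)) = √(-820 + (-180 - 66*(-47) - 6*(-47)²)) = √(-820 + (-180 + 3102 - 6*2209)) = √(-820 + (-180 + 3102 - 13254)) = √(-820 - 10332) = √(-11152) = 4*I*√697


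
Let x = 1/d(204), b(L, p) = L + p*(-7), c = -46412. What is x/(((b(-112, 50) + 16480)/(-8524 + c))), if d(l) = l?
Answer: -2289/136153 ≈ -0.016812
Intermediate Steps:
b(L, p) = L - 7*p
x = 1/204 ≈ 0.0049020
x/(((b(-112, 50) + 16480)/(-8524 + c))) = 1/(204*((((-112 - 7*50) + 16480)/(-8524 - 46412)))) = 1/(204*((((-112 - 350) + 16480)/(-54936)))) = 1/(204*(((-462 + 16480)*(-1/54936)))) = 1/(204*((16018*(-1/54936)))) = 1/(204*(-8009/27468)) = (1/204)*(-27468/8009) = -2289/136153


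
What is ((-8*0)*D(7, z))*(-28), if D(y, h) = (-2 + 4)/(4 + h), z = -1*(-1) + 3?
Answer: 0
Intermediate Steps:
z = 4 (z = 1 + 3 = 4)
D(y, h) = 2/(4 + h)
((-8*0)*D(7, z))*(-28) = ((-8*0)*(2/(4 + 4)))*(-28) = (0*(2/8))*(-28) = (0*(2*(1/8)))*(-28) = (0*(1/4))*(-28) = 0*(-28) = 0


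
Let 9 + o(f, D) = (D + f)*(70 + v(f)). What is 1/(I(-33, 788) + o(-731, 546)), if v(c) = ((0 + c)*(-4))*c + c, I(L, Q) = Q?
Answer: 1/395550204 ≈ 2.5281e-9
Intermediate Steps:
v(c) = c - 4*c² (v(c) = (c*(-4))*c + c = (-4*c)*c + c = -4*c² + c = c - 4*c²)
o(f, D) = -9 + (70 + f*(1 - 4*f))*(D + f) (o(f, D) = -9 + (D + f)*(70 + f*(1 - 4*f)) = -9 + (70 + f*(1 - 4*f))*(D + f))
1/(I(-33, 788) + o(-731, 546)) = 1/(788 + (-9 + 70*546 + 70*(-731) + (-731)²*(1 - 4*(-731)) - 1*546*(-731)*(-1 + 4*(-731)))) = 1/(788 + (-9 + 38220 - 51170 + 534361*(1 + 2924) - 1*546*(-731)*(-1 - 2924))) = 1/(788 + (-9 + 38220 - 51170 + 534361*2925 - 1*546*(-731)*(-2925))) = 1/(788 + (-9 + 38220 - 51170 + 1563005925 - 1167443550)) = 1/(788 + 395549416) = 1/395550204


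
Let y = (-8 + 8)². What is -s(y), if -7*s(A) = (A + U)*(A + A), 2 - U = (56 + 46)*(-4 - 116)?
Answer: 0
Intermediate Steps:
U = 12242 (U = 2 - (56 + 46)*(-4 - 116) = 2 - 102*(-120) = 2 - 1*(-12240) = 2 + 12240 = 12242)
y = 0 (y = 0² = 0)
s(A) = -2*A*(12242 + A)/7 (s(A) = -(A + 12242)*(A + A)/7 = -(12242 + A)*2*A/7 = -2*A*(12242 + A)/7)
-s(y) = -(-2)*0*(12242 + 0)/7 = -(-2)*0*12242/7 = -1*0 = 0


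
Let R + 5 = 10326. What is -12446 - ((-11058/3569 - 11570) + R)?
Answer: -39951035/3569 ≈ -11194.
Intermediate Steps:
R = 10321 (R = -5 + 10326 = 10321)
-12446 - ((-11058/3569 - 11570) + R) = -12446 - ((-11058/3569 - 11570) + 10321) = -12446 - (-41304388/3569 + 10321) = -12446 - 1*(-4468739/3569) = -12446 + 4468739/3569 = -39951035/3569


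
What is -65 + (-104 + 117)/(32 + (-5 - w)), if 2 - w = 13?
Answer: -2457/38 ≈ -64.658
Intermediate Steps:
w = -11 (w = 2 - 1*13 = 2 - 13 = -11)
-65 + (-104 + 117)/(32 + (-5 - w)) = -65 + (-104 + 117)/(32 + (-5 - 1*(-11))) = -65 + 13/(32 + (-5 + 11)) = -65 + 13/(32 + 6) = -65 + 13/38 = -2457/38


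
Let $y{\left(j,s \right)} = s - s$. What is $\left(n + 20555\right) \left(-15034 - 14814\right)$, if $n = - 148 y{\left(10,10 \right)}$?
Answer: $-613525640$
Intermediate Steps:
$y{\left(j,s \right)} = 0$
$n = 0$ ($n = \left(-148\right) 0 = 0$)
$\left(n + 20555\right) \left(-15034 - 14814\right) = \left(0 + 20555\right) \left(-15034 - 14814\right) = 20555 \left(-29848\right) = -613525640$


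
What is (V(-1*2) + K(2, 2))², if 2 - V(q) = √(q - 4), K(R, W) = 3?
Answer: (5 - I*√6)² ≈ 19.0 - 24.495*I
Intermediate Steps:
V(q) = 2 - √(-4 + q) (V(q) = 2 - √(q - 4) = 2 - √(-4 + q))
(V(-1*2) + K(2, 2))² = ((2 - √(-4 - 1*2)) + 3)² = ((2 - √(-4 - 2)) + 3)² = ((2 - √(-6)) + 3)² = ((2 - I*√6) + 3)² = (5 - I*√6)²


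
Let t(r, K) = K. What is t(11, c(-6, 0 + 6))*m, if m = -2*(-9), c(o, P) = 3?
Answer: 54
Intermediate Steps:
m = 18
t(11, c(-6, 0 + 6))*m = 3*18 = 54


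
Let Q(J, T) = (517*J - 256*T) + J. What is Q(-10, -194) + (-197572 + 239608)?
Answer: 86520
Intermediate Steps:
Q(J, T) = -256*T + 518*J (Q(J, T) = (-256*T + 517*J) + J = -256*T + 518*J)
Q(-10, -194) + (-197572 + 239608) = (-256*(-194) + 518*(-10)) + (-197572 + 239608) = (49664 - 5180) + 42036 = 44484 + 42036 = 86520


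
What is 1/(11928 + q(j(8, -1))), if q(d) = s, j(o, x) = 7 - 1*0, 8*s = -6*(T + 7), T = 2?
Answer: 4/47685 ≈ 8.3884e-5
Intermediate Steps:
s = -27/4 (s = (-6*(2 + 7))/8 = (-6*9)/8 = (⅛)*(-54) = -27/4 ≈ -6.7500)
j(o, x) = 7 (j(o, x) = 7 + 0 = 7)
q(d) = -27/4
1/(11928 + q(j(8, -1))) = 1/(11928 - 27/4) = 1/(47685/4) = 4/47685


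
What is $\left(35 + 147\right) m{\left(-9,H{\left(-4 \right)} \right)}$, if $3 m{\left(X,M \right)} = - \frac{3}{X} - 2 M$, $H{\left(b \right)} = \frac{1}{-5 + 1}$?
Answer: $\frac{455}{9} \approx 50.556$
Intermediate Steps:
$H{\left(b \right)} = - \frac{1}{4}$ ($H{\left(b \right)} = \frac{1}{-4} = - \frac{1}{4}$)
$m{\left(X,M \right)} = - \frac{1}{X} - \frac{2 M}{3}$ ($m{\left(X,M \right)} = \frac{- \frac{3}{X} - 2 M}{3} = - \frac{1}{X} - \frac{2 M}{3}$)
$\left(35 + 147\right) m{\left(-9,H{\left(-4 \right)} \right)} = \left(35 + 147\right) \left(- \frac{1}{-9} - - \frac{1}{6}\right) = 182 \left(\left(-1\right) \left(- \frac{1}{9}\right) + \frac{1}{6}\right) = 182 \left(\frac{1}{9} + \frac{1}{6}\right) = 182 \cdot \frac{5}{18} = \frac{455}{9}$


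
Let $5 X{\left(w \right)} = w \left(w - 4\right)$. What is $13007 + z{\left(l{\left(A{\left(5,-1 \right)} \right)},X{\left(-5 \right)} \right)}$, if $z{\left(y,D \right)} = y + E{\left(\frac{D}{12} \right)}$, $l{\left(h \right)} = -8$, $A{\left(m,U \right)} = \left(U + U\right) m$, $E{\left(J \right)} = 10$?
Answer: $13009$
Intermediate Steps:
$A{\left(m,U \right)} = 2 U m$
$X{\left(w \right)} = \frac{w \left(-4 + w\right)}{5}$ ($X{\left(w \right)} = \frac{w \left(w - 4\right)}{5} = \frac{w \left(-4 + w\right)}{5}$)
$z{\left(y,D \right)} = 10 + y$ ($z{\left(y,D \right)} = y + 10 = 10 + y$)
$13007 + z{\left(l{\left(A{\left(5,-1 \right)} \right)},X{\left(-5 \right)} \right)} = 13007 + \left(10 - 8\right) = 13007 + 2 = 13009$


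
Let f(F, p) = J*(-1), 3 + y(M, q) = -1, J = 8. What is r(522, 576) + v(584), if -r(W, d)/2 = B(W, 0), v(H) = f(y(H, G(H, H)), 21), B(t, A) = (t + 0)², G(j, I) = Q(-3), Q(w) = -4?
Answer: -544976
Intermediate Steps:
G(j, I) = -4
y(M, q) = -4 (y(M, q) = -3 - 1 = -4)
f(F, p) = -8 (f(F, p) = 8*(-1) = -8)
B(t, A) = t²
v(H) = -8
r(W, d) = -2*W²
r(522, 576) + v(584) = -2*522² - 8 = -2*272484 - 8 = -544968 - 8 = -544976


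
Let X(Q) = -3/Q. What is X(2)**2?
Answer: 9/4 ≈ 2.2500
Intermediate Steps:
X(2)**2 = (-3/2)**2 = 9/4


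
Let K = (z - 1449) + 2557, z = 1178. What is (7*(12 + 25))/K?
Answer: 259/2286 ≈ 0.11330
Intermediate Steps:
K = 2286 (K = (1178 - 1449) + 2557 = -271 + 2557 = 2286)
(7*(12 + 25))/K = (7*(12 + 25))/2286 = (7*37)*(1/2286) = 259*(1/2286) = 259/2286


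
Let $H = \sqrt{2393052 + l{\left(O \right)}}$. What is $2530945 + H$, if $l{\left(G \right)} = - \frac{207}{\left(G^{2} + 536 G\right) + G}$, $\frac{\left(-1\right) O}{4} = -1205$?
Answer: $2530945 + \frac{7 \sqrt{8140169227560191745}}{12910370} \approx 2.5325 \cdot 10^{6}$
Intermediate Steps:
$O = 4820$ ($O = \left(-4\right) \left(-1205\right) = 4820$)
$l{\left(G \right)} = - \frac{207}{G^{2} + 537 G}$
$H = \frac{7 \sqrt{8140169227560191745}}{12910370}$ ($H = \sqrt{2393052 - \frac{207}{4820 \left(537 + 4820\right)}} = \sqrt{2393052 - \frac{207}{4820 \cdot 5357}} = \sqrt{2393052 - \frac{207}{4820} \cdot \frac{1}{5357}} = \sqrt{2393052 - \frac{207}{25820740}} = \sqrt{\frac{61790373498273}{25820740}} = \frac{7 \sqrt{8140169227560191745}}{12910370} \approx 1546.9$)
$2530945 + H = 2530945 + \frac{7 \sqrt{8140169227560191745}}{12910370}$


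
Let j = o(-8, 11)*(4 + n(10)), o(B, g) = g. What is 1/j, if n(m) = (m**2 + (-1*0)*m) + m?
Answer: 1/1254 ≈ 0.00079745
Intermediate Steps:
n(m) = m + m**2 (n(m) = (m**2 + 0*m) + m = (m**2 + 0) + m = m**2 + m = m + m**2)
j = 1254 (j = 11*(4 + 10*(1 + 10)) = 11*(4 + 10*11) = 11*(4 + 110) = 11*114 = 1254)
1/j = 1/1254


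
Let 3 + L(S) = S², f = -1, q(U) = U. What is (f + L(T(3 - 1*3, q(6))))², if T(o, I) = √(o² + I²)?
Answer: 1024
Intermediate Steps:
T(o, I) = √(I² + o²)
L(S) = -3 + S²
(f + L(T(3 - 1*3, q(6))))² = (-1 + (-3 + (√(6² + (3 - 1*3)²))²))² = (-1 + (-3 + (√(36 + (3 - 3)²))²))² = (-1 + (-3 + (√(36 + 0²))²))² = (-1 + (-3 + (√(36 + 0))²))² = (-1 + (-3 + (√36)²))² = (-1 + (-3 + 6²))² = (-1 + (-3 + 36))² = (-1 + 33)² = 32² = 1024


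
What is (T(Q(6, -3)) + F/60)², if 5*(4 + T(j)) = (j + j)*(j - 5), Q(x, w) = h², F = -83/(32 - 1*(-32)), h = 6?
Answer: 2885693805289/14745600 ≈ 1.9570e+5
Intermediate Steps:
F = -83/64 (F = -83/(32 + 32) = -83/64 ≈ -1.2969)
Q(x, w) = 36 (Q(x, w) = 6² = 36)
T(j) = -4 + 2*j*(-5 + j)/5 (T(j) = -4 + ((j + j)*(j - 5))/5 = -4 + ((2*j)*(-5 + j))/5 = -4 + (2*j*(-5 + j))/5 = -4 + 2*j*(-5 + j)/5)
(T(Q(6, -3)) + F/60)² = ((-4 - 2*36 + (⅖)*36²) - 83/64/60)² = ((-4 - 72 + (⅖)*1296) - 83/64*1/60)² = ((-4 - 72 + 2592/5) - 83/3840)² = (2212/5 - 83/3840)² = (1698733/3840)² = 2885693805289/14745600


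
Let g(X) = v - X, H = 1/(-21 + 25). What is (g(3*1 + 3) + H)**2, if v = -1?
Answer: 729/16 ≈ 45.563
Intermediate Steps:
H = 1/4 ≈ 0.25000
g(X) = -1 - X
(g(3*1 + 3) + H)**2 = ((-1 - (3*1 + 3)) + 1/4)**2 = ((-1 - (3 + 3)) + 1/4)**2 = ((-1 - 1*6) + 1/4)**2 = ((-1 - 6) + 1/4)**2 = (-7 + 1/4)**2 = (-27/4)**2 = 729/16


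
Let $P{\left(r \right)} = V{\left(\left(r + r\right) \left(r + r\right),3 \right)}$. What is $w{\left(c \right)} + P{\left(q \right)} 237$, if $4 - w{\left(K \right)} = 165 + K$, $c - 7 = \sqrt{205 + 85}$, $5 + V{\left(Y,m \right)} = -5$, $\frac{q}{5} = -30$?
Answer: $-2538 - \sqrt{290} \approx -2555.0$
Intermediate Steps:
$q = -150$ ($q = 5 \left(-30\right) = -150$)
$V{\left(Y,m \right)} = -10$ ($V{\left(Y,m \right)} = -5 - 5 = -10$)
$P{\left(r \right)} = -10$
$c = 7 + \sqrt{290}$ ($c = 7 + \sqrt{205 + 85} = 7 + \sqrt{290} \approx 24.029$)
$w{\left(K \right)} = -161 - K$ ($w{\left(K \right)} = 4 - \left(165 + K\right) = -161 - K$)
$w{\left(c \right)} + P{\left(q \right)} 237 = \left(-161 - \left(7 + \sqrt{290}\right)\right) - 2370 = \left(-168 - \sqrt{290}\right) - 2370 = -2538 - \sqrt{290}$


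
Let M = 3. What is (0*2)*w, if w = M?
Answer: 0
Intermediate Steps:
w = 3
(0*2)*w = (0*2)*3 = 0*3 = 0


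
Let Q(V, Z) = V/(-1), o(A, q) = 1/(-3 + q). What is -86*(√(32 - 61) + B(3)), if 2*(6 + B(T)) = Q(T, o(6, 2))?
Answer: 645 - 86*I*√29 ≈ 645.0 - 463.12*I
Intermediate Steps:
Q(V, Z) = -V (Q(V, Z) = V*(-1) = -V)
B(T) = -6 - T/2 (B(T) = -6 + (-T)/2 = -6 - T/2)
-86*(√(32 - 61) + B(3)) = -86*(√(32 - 61) + (-6 - ½*3)) = -86*(√(-29) + (-6 - 3/2)) = -86*(I*√29 - 15/2) = -86*(-15/2 + I*√29) = 645 - 86*I*√29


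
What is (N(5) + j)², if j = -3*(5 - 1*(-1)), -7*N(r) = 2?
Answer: 16384/49 ≈ 334.37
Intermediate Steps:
N(r) = -2/7 (N(r) = -⅐*2 = -2/7)
j = -18 (j = -3*(5 + 1) = -3*6 = -18)
(N(5) + j)² = (-2/7 - 18)² = (-128/7)² = 16384/49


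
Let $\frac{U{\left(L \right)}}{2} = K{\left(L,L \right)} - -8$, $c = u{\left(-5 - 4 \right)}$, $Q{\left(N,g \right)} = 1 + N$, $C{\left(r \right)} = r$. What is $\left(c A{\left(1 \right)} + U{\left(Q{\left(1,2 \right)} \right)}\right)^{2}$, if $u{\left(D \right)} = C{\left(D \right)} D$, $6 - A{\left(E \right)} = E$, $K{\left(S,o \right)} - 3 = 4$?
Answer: $189225$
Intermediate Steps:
$K{\left(S,o \right)} = 7$ ($K{\left(S,o \right)} = 3 + 4 = 7$)
$A{\left(E \right)} = 6 - E$
$u{\left(D \right)} = D^{2}$ ($u{\left(D \right)} = D D = D^{2}$)
$c = 81$ ($c = \left(-5 - 4\right)^{2} = \left(-9\right)^{2} = 81$)
$U{\left(L \right)} = 30$ ($U{\left(L \right)} = 2 \left(7 - -8\right) = 2 \left(7 + 8\right) = 2 \cdot 15 = 30$)
$\left(c A{\left(1 \right)} + U{\left(Q{\left(1,2 \right)} \right)}\right)^{2} = \left(81 \left(6 - 1\right) + 30\right)^{2} = \left(81 \cdot 5 + 30\right)^{2} = \left(405 + 30\right)^{2} = 435^{2} = 189225$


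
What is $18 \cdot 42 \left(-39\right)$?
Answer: $-29484$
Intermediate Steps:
$18 \cdot 42 \left(-39\right) = 756 \left(-39\right) = -29484$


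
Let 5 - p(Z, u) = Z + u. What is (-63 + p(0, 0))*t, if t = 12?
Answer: -696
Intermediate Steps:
p(Z, u) = 5 - Z - u (p(Z, u) = 5 - (Z + u) = 5 + (-Z - u) = 5 - Z - u)
(-63 + p(0, 0))*t = (-63 + (5 - 1*0 - 1*0))*12 = (-63 + (5 + 0 + 0))*12 = (-63 + 5)*12 = -58*12 = -696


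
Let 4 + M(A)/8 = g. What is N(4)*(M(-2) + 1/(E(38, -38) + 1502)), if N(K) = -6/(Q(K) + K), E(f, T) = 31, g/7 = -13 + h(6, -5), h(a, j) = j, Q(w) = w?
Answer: 1594319/2044 ≈ 780.00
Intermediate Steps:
g = -126 (g = 7*(-13 - 5) = 7*(-18) = -126)
N(K) = -3/K (N(K) = -6/(K + K) = -6*1/(2*K) = -3/K)
M(A) = -1040 (M(A) = -32 + 8*(-126) = -32 - 1008 = -1040)
N(4)*(M(-2) + 1/(E(38, -38) + 1502)) = (-3/4)*(-1040 + 1/(31 + 1502)) = (-3*¼)*(-1040 + 1/1533) = -3*(-1040 + 1/1533)/4 = -¾*(-1594319/1533) = 1594319/2044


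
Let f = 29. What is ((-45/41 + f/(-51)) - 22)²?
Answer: 2448864196/4372281 ≈ 560.09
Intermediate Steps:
((-45/41 + f/(-51)) - 22)² = ((-45/41 + 29/(-51)) - 22)² = ((-45*1/41 + 29*(-1/51)) - 22)² = ((-45/41 - 29/51) - 22)² = (-3484/2091 - 22)² = (-49486/2091)² = 2448864196/4372281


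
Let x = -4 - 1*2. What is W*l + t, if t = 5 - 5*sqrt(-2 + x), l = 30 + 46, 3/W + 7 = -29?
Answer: -4/3 - 10*I*sqrt(2) ≈ -1.3333 - 14.142*I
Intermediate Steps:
W = -1/12 (W = 3/(-7 - 29) = 3/(-36) = 3*(-1/36) = -1/12 ≈ -0.083333)
l = 76
x = -6 (x = -4 - 2 = -6)
t = 5 - 10*I*sqrt(2) (t = 5 - 5*sqrt(-2 - 6) = 5 - 10*I*sqrt(2) ≈ 5.0 - 14.142*I)
W*l + t = -1/12*76 + (5 - 10*I*sqrt(2)) = -19/3 + (5 - 10*I*sqrt(2)) = -4/3 - 10*I*sqrt(2)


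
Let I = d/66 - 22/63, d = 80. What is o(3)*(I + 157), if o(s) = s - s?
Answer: 0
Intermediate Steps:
o(s) = 0
I = 598/693 (I = 80/66 - 22/63 = 80*(1/66) - 22*1/63 = 40/33 - 22/63 = 598/693 ≈ 0.86292)
o(3)*(I + 157) = 0*(598/693 + 157) = 0*(109399/693) = 0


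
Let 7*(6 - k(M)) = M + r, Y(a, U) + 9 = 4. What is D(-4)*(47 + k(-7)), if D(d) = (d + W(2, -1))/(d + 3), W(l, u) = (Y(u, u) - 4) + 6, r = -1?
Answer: 379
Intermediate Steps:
Y(a, U) = -5 (Y(a, U) = -9 + 4 = -5)
W(l, u) = -3 (W(l, u) = (-5 - 4) + 6 = -9 + 6 = -3)
k(M) = 43/7 - M/7 (k(M) = 6 - (M - 1)/7 = 6 - (-1 + M)/7 = 6 + (⅐ - M/7) = 43/7 - M/7)
D(d) = (-3 + d)/(3 + d) (D(d) = (d - 3)/(d + 3) = (-3 + d)/(3 + d))
D(-4)*(47 + k(-7)) = ((-3 - 4)/(3 - 4))*(47 + (43/7 - ⅐*(-7))) = (-7/(-1))*(47 + (43/7 + 1)) = (-1*(-7))*(47 + 50/7) = 7*(379/7) = 379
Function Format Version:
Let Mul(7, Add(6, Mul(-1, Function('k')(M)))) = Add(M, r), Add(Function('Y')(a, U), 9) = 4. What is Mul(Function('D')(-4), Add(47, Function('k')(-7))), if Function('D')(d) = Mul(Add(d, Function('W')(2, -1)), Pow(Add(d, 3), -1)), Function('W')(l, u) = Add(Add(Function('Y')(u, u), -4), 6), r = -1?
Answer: 379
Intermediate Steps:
Function('Y')(a, U) = -5 (Function('Y')(a, U) = Add(-9, 4) = -5)
Function('W')(l, u) = -3 (Function('W')(l, u) = Add(Add(-5, -4), 6) = Add(-9, 6) = -3)
Function('k')(M) = Add(Rational(43, 7), Mul(Rational(-1, 7), M)) (Function('k')(M) = Add(6, Mul(Rational(-1, 7), Add(M, -1))) = Add(6, Mul(Rational(-1, 7), Add(-1, M))) = Add(6, Add(Rational(1, 7), Mul(Rational(-1, 7), M))) = Add(Rational(43, 7), Mul(Rational(-1, 7), M)))
Function('D')(d) = Mul(Pow(Add(3, d), -1), Add(-3, d)) (Function('D')(d) = Mul(Add(d, -3), Pow(Add(d, 3), -1)) = Mul(Add(-3, d), Pow(Add(3, d), -1)) = Mul(Pow(Add(3, d), -1), Add(-3, d)))
Mul(Function('D')(-4), Add(47, Function('k')(-7))) = Mul(Mul(Pow(Add(3, -4), -1), Add(-3, -4)), Add(47, Add(Rational(43, 7), Mul(Rational(-1, 7), -7)))) = Mul(Mul(Pow(-1, -1), -7), Add(47, Add(Rational(43, 7), 1))) = Mul(Mul(-1, -7), Add(47, Rational(50, 7))) = Mul(7, Rational(379, 7)) = 379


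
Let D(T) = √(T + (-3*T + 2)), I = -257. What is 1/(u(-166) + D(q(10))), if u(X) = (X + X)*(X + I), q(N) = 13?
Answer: -I/(-140436*I + 2*√6) ≈ 7.1207e-6 - 2.484e-10*I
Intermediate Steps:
u(X) = 2*X*(-257 + X) (u(X) = (X + X)*(X - 257) = (2*X)*(-257 + X) = 2*X*(-257 + X))
D(T) = √(2 - 2*T) (D(T) = √(T + (2 - 3*T)) = √(2 - 2*T))
1/(u(-166) + D(q(10))) = 1/(2*(-166)*(-257 - 166) + √(2 - 2*13)) = 1/(2*(-166)*(-423) + √(2 - 26)) = 1/(140436 + √(-24)) = 1/(140436 + 2*I*√6)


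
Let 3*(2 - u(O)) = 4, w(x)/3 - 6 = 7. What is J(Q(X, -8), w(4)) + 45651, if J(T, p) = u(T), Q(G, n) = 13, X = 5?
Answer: 136955/3 ≈ 45652.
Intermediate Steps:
w(x) = 39 (w(x) = 18 + 3*7 = 18 + 21 = 39)
u(O) = 2/3 (u(O) = 2 - 1/3*4 = 2 - 4/3 = 2/3)
J(T, p) = 2/3
J(Q(X, -8), w(4)) + 45651 = 2/3 + 45651 = 136955/3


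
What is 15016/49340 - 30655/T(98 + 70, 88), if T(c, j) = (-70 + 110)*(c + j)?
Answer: -67937693/25262080 ≈ -2.6893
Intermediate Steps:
T(c, j) = 40*c + 40*j (T(c, j) = 40*(c + j) = 40*c + 40*j)
15016/49340 - 30655/T(98 + 70, 88) = 15016/49340 - 30655/(40*(98 + 70) + 40*88) = 15016*(1/49340) - 30655/(40*168 + 3520) = 3754/12335 - 30655/(6720 + 3520) = 3754/12335 - 30655/10240 = 3754/12335 - 30655*1/10240 = 3754/12335 - 6131/2048 = -67937693/25262080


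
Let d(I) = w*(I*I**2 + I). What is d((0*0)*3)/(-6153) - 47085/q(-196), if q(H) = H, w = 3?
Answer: 47085/196 ≈ 240.23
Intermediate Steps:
d(I) = 3*I + 3*I**3 (d(I) = 3*(I*I**2 + I) = 3*(I**3 + I) = 3*(I + I**3) = 3*I + 3*I**3)
d((0*0)*3)/(-6153) - 47085/q(-196) = (3*((0*0)*3)*(1 + ((0*0)*3)**2))/(-6153) - 47085/(-196) = (3*(0*3)*(1 + (0*3)**2))*(-1/6153) - 47085*(-1/196) = (3*0*(1 + 0**2))*(-1/6153) + 47085/196 = (3*0*(1 + 0))*(-1/6153) + 47085/196 = (3*0*1)*(-1/6153) + 47085/196 = 0*(-1/6153) + 47085/196 = 0 + 47085/196 = 47085/196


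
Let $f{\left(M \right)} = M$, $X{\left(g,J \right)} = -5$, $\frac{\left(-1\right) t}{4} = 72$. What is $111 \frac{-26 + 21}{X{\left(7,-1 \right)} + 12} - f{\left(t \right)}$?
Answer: $\frac{1461}{7} \approx 208.71$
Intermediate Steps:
$t = -288$ ($t = \left(-4\right) 72 = -288$)
$111 \frac{-26 + 21}{X{\left(7,-1 \right)} + 12} - f{\left(t \right)} = 111 \frac{-26 + 21}{-5 + 12} - -288 = 111 \left(- \frac{5}{7}\right) + 288 = - \frac{555}{7} + 288 = \frac{1461}{7}$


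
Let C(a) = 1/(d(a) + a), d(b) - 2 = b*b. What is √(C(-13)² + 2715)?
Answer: √67777261/158 ≈ 52.106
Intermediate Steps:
d(b) = 2 + b² (d(b) = 2 + b*b = 2 + b²)
C(a) = 1/(2 + a + a²) (C(a) = 1/((2 + a²) + a) = 1/(2 + a + a²))
√(C(-13)² + 2715) = √((1/(2 - 13 + (-13)²))² + 2715) = √((1/(2 - 13 + 169))² + 2715) = √((1/158)² + 2715) = √(1/24964 + 2715) = √(67777261/24964) = √67777261/158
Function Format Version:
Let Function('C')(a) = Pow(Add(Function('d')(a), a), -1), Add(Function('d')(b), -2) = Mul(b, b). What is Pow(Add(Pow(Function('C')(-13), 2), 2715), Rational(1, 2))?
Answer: Mul(Rational(1, 158), Pow(67777261, Rational(1, 2))) ≈ 52.106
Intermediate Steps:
Function('d')(b) = Add(2, Pow(b, 2)) (Function('d')(b) = Add(2, Mul(b, b)) = Add(2, Pow(b, 2)))
Function('C')(a) = Pow(Add(2, a, Pow(a, 2)), -1) (Function('C')(a) = Pow(Add(Add(2, Pow(a, 2)), a), -1) = Pow(Add(2, a, Pow(a, 2)), -1))
Pow(Add(Pow(Function('C')(-13), 2), 2715), Rational(1, 2)) = Pow(Add(Pow(Pow(Add(2, -13, Pow(-13, 2)), -1), 2), 2715), Rational(1, 2)) = Pow(Add(Pow(Pow(Add(2, -13, 169), -1), 2), 2715), Rational(1, 2)) = Pow(Add(Pow(Pow(158, -1), 2), 2715), Rational(1, 2)) = Pow(Add(Pow(Rational(1, 158), 2), 2715), Rational(1, 2)) = Pow(Add(Rational(1, 24964), 2715), Rational(1, 2)) = Pow(Rational(67777261, 24964), Rational(1, 2)) = Mul(Rational(1, 158), Pow(67777261, Rational(1, 2)))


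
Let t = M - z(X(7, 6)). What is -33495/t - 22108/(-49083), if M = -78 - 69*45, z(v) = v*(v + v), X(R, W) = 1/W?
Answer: 881694554/80348871 ≈ 10.973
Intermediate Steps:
z(v) = 2*v² (z(v) = v*(2*v) = 2*v²)
M = -3183 (M = -78 - 3105 = -3183)
t = -57295/18 (t = -3183 - 2*(1/6)² = -3183 - 2*(⅙)² = -3183 - 2/36 = -3183 - 1*1/18 = -3183 - 1/18 = -57295/18 ≈ -3183.1)
-33495/t - 22108/(-49083) = -33495/(-57295/18) - 22108/(-49083) = -33495*(-18/57295) - 22108*(-1/49083) = 17226/1637 + 22108/49083 = 881694554/80348871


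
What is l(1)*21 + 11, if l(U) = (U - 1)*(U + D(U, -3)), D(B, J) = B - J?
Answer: 11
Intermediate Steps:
l(U) = (-1 + U)*(3 + 2*U) (l(U) = (U - 1)*(U + (U - 1*(-3))) = (-1 + U)*(U + (U + 3)) = (-1 + U)*(U + (3 + U)) = (-1 + U)*(3 + 2*U))
l(1)*21 + 11 = (-3 + 1 + 2*1**2)*21 + 11 = (-3 + 1 + 2*1)*21 + 11 = (-3 + 1 + 2)*21 + 11 = 0*21 + 11 = 0 + 11 = 11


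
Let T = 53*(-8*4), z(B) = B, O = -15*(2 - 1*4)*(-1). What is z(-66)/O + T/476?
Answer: -811/595 ≈ -1.3630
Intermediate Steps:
O = -30 (O = -15*(2 - 4)*(-1) = -15*(-2)*(-1) = 30*(-1) = -30)
T = -1696 (T = 53*(-32) = -1696)
z(-66)/O + T/476 = -66/(-30) - 1696/476 = -66*(-1/30) - 1696*1/476 = 11/5 - 424/119 = -811/595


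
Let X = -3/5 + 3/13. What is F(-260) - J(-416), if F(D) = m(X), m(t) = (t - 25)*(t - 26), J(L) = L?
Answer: 4583986/4225 ≈ 1085.0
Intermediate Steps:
X = -24/65 (X = -3*1/5 + 3*(1/13) = -3/5 + 3/13 = -24/65 ≈ -0.36923)
m(t) = (-26 + t)*(-25 + t) (m(t) = (-25 + t)*(-26 + t) = (-26 + t)*(-25 + t))
F(D) = 2826386/4225 (F(D) = 650 + (-24/65)**2 - 51*(-24/65) = 650 + 576/4225 + 1224/65 = 2826386/4225)
F(-260) - J(-416) = 2826386/4225 - 1*(-416) = 2826386/4225 + 416 = 4583986/4225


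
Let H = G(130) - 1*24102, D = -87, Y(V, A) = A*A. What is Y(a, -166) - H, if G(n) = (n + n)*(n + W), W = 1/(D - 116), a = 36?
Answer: 3625434/203 ≈ 17859.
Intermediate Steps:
Y(V, A) = A²
W = -1/203 (W = 1/(-87 - 116) = 1/(-203) = -1/203 ≈ -0.0049261)
G(n) = 2*n*(-1/203 + n) (G(n) = (n + n)*(n - 1/203) = (2*n)*(-1/203 + n) = 2*n*(-1/203 + n))
H = 1968434/203 (H = (2/203)*130*(-1 + 203*130) - 1*24102 = (2/203)*130*(-1 + 26390) - 24102 = (2/203)*130*26389 - 24102 = 6861140/203 - 24102 = 1968434/203 ≈ 9696.7)
Y(a, -166) - H = (-166)² - 1*1968434/203 = 27556 - 1968434/203 = 3625434/203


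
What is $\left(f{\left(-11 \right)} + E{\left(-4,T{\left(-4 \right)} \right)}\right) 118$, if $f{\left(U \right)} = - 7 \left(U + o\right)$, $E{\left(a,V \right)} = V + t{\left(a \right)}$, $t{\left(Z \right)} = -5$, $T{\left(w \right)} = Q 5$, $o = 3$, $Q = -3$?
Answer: $4248$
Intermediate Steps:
$T{\left(w \right)} = -15$ ($T{\left(w \right)} = \left(-3\right) 5 = -15$)
$E{\left(a,V \right)} = -5 + V$ ($E{\left(a,V \right)} = V - 5 = -5 + V$)
$f{\left(U \right)} = -21 - 7 U$ ($f{\left(U \right)} = - 7 \left(U + 3\right) = - 7 \left(3 + U\right) = -21 - 7 U$)
$\left(f{\left(-11 \right)} + E{\left(-4,T{\left(-4 \right)} \right)}\right) 118 = \left(\left(-21 - -77\right) - 20\right) 118 = \left(\left(-21 + 77\right) - 20\right) 118 = \left(56 - 20\right) 118 = 36 \cdot 118 = 4248$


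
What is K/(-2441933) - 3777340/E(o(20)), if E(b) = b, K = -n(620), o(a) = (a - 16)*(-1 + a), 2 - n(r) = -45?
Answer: -2306002798662/46396727 ≈ -49702.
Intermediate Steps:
n(r) = 47 (n(r) = 2 - 1*(-45) = 2 + 45 = 47)
o(a) = (-1 + a)*(-16 + a) (o(a) = (-16 + a)*(-1 + a) = (-1 + a)*(-16 + a))
K = -47 (K = -1*47 = -47)
K/(-2441933) - 3777340/E(o(20)) = -47/(-2441933) - 3777340/(16 + 20² - 17*20) = -47*(-1/2441933) - 3777340/(16 + 400 - 340) = 47/2441933 - 3777340/76 = 47/2441933 - 3777340*1/76 = 47/2441933 - 944335/19 = -2306002798662/46396727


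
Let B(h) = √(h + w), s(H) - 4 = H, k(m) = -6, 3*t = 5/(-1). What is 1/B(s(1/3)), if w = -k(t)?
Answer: √93/31 ≈ 0.31109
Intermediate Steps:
t = -5/3 (t = (5/(-1))/3 = (5*(-1))/3 = (⅓)*(-5) = -5/3 ≈ -1.6667)
w = 6 (w = -1*(-6) = 6)
s(H) = 4 + H
B(h) = √(6 + h) (B(h) = √(h + 6) = √(6 + h))
1/B(s(1/3)) = 1/(√(6 + (4 + 1/3))) = 1/(√(6 + (4 + ⅓))) = 1/(√(6 + 13/3)) = 1/(√(31/3)) = 1/(√93/3) = √93/31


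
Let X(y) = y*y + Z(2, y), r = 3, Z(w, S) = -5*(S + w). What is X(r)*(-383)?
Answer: 6128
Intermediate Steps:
Z(w, S) = -5*S - 5*w
X(y) = -10 + y² - 5*y (X(y) = y*y + (-5*y - 5*2) = y² + (-5*y - 10) = y² + (-10 - 5*y) = -10 + y² - 5*y)
X(r)*(-383) = (-10 + 3² - 5*3)*(-383) = (-10 + 9 - 15)*(-383) = -16*(-383) = 6128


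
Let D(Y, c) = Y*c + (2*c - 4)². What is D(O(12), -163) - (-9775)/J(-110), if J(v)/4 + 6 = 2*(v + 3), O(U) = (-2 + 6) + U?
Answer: 18705437/176 ≈ 1.0628e+5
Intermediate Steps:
O(U) = 4 + U
J(v) = 8*v (J(v) = -24 + 4*(2*(v + 3)) = -24 + 4*(2*(3 + v)) = -24 + 4*(6 + 2*v) = -24 + (24 + 8*v) = 8*v)
D(Y, c) = (-4 + 2*c)² + Y*c (D(Y, c) = Y*c + (-4 + 2*c)² = (-4 + 2*c)² + Y*c)
D(O(12), -163) - (-9775)/J(-110) = (4*(-2 - 163)² + (4 + 12)*(-163)) - (-9775)/(8*(-110)) = (4*(-165)² + 16*(-163)) - (-9775)/(-880) = (4*27225 - 2608) - (-9775)*(-1)/880 = (108900 - 2608) - 1*1955/176 = 106292 - 1955/176 = 18705437/176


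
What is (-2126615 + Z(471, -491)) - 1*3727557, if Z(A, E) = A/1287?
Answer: -2511439631/429 ≈ -5.8542e+6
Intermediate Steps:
Z(A, E) = A/1287 (Z(A, E) = A*(1/1287) = A/1287)
(-2126615 + Z(471, -491)) - 1*3727557 = (-2126615 + (1/1287)*471) - 1*3727557 = (-2126615 + 157/429) - 3727557 = -912317678/429 - 3727557 = -2511439631/429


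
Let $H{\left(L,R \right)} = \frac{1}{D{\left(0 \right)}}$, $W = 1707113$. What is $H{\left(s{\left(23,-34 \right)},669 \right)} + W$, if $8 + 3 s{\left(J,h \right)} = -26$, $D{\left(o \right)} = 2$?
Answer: $\frac{3414227}{2} \approx 1.7071 \cdot 10^{6}$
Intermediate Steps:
$s{\left(J,h \right)} = - \frac{34}{3}$ ($s{\left(J,h \right)} = - \frac{8}{3} + \frac{1}{3} \left(-26\right) = - \frac{8}{3} - \frac{26}{3} = - \frac{34}{3}$)
$H{\left(L,R \right)} = \frac{1}{2}$
$H{\left(s{\left(23,-34 \right)},669 \right)} + W = \frac{1}{2} + 1707113 = \frac{3414227}{2}$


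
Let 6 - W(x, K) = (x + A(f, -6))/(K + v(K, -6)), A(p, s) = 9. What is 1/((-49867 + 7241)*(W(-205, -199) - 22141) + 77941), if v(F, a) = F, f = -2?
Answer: 199/187781463097 ≈ 1.0597e-9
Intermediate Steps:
W(x, K) = 6 - (9 + x)/(2*K) (W(x, K) = 6 - (x + 9)/(K + K) = 6 - (9 + x)/(2*K))
1/((-49867 + 7241)*(W(-205, -199) - 22141) + 77941) = 1/((-49867 + 7241)*((½)*(-9 - 1*(-205) + 12*(-199))/(-199) - 22141) + 77941) = 1/(-42626*((½)*(-1/199)*(-9 + 205 - 2388) - 22141) + 77941) = 1/(-42626*((½)*(-1/199)*(-2192) - 22141) + 77941) = 1/(-42626*(1096/199 - 22141) + 77941) = 1/(-42626*(-4404963/199) + 77941) = 1/(187765952838/199 + 77941) = 1/(187781463097/199) = 199/187781463097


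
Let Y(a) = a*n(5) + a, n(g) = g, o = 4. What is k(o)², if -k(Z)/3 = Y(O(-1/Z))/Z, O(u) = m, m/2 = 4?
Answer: 1296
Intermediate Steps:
m = 8 (m = 2*4 = 8)
O(u) = 8
Y(a) = 6*a (Y(a) = a*5 + a = 5*a + a = 6*a)
k(Z) = -144/Z (k(Z) = -3*6*8/Z = -144/Z)
k(o)² = (-144/4)² = (-144*¼)² = (-36)² = 1296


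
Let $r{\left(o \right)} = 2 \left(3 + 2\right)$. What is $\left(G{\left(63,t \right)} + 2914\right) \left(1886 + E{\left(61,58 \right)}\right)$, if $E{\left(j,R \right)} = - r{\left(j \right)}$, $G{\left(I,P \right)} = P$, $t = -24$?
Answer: $5421640$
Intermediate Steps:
$r{\left(o \right)} = 10$ ($r{\left(o \right)} = 2 \cdot 5 = 10$)
$E{\left(j,R \right)} = -10$ ($E{\left(j,R \right)} = \left(-1\right) 10 = -10$)
$\left(G{\left(63,t \right)} + 2914\right) \left(1886 + E{\left(61,58 \right)}\right) = \left(-24 + 2914\right) \left(1886 - 10\right) = 2890 \cdot 1876 = 5421640$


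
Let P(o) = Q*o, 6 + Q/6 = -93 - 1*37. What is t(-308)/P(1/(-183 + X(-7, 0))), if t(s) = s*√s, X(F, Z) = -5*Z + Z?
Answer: -4697*I*√77/34 ≈ -1212.2*I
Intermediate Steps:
X(F, Z) = -4*Z
t(s) = s^(3/2)
Q = -816 (Q = -36 + 6*(-93 - 1*37) = -36 + 6*(-93 - 37) = -36 + 6*(-130) = -36 - 780 = -816)
P(o) = -816*o
t(-308)/P(1/(-183 + X(-7, 0))) = (-308)^(3/2)/((-816/(-183 - 4*0))) = (-616*I*√77)/((-816/(-183 + 0))) = (-616*I*√77)/((-816/(-183))) = (-616*I*√77)/((-816*(-1/183))) = (-616*I*√77)/(272/61) = -616*I*√77*(61/272) = -4697*I*√77/34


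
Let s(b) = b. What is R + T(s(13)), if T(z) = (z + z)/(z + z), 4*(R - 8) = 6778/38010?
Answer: 687569/76020 ≈ 9.0446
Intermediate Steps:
R = 611549/76020 (R = 8 + (6778/38010)/4 = 8 + (6778*(1/38010))/4 = 8 + (¼)*(3389/19005) = 8 + 3389/76020 = 611549/76020 ≈ 8.0446)
T(z) = 1 (T(z) = (2*z)/((2*z)) = (2*z)*(1/(2*z)) = 1)
R + T(s(13)) = 611549/76020 + 1 = 687569/76020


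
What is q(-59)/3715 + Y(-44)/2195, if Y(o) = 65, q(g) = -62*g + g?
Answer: 1628256/1630885 ≈ 0.99839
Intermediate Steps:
q(g) = -61*g
q(-59)/3715 + Y(-44)/2195 = -61*(-59)/3715 + 65/2195 = 3599*(1/3715) + 65*(1/2195) = 3599/3715 + 13/439 = 1628256/1630885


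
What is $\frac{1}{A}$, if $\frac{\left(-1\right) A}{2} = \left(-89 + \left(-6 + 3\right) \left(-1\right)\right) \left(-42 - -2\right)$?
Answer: $- \frac{1}{6880} \approx -0.00014535$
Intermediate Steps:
$A = -6880$ ($A = - 2 \left(-89 + \left(-6 + 3\right) \left(-1\right)\right) \left(-42 - -2\right) = - 2 \left(-89 - -3\right) \left(-42 + 2\right) = - 2 \left(-89 + 3\right) \left(-40\right) = - 2 \left(\left(-86\right) \left(-40\right)\right) = \left(-2\right) 3440 = -6880$)
$\frac{1}{A} = \frac{1}{-6880} = - \frac{1}{6880}$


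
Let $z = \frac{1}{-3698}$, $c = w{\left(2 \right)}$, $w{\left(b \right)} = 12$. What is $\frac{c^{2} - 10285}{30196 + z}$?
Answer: $- \frac{37501418}{111664807} \approx -0.33584$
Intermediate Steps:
$c = 12$
$z = - \frac{1}{3698} \approx -0.00027042$
$\frac{c^{2} - 10285}{30196 + z} = \frac{12^{2} - 10285}{30196 - \frac{1}{3698}} = \frac{144 - 10285}{\frac{111664807}{3698}} = \left(-10141\right) \frac{3698}{111664807} = - \frac{37501418}{111664807}$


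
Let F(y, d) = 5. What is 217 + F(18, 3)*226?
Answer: 1347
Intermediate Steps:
217 + F(18, 3)*226 = 217 + 5*226 = 217 + 1130 = 1347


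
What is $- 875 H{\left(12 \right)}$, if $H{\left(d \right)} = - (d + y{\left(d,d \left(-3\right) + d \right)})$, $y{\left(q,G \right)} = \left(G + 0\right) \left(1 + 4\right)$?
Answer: $-94500$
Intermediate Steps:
$y{\left(q,G \right)} = 5 G$ ($y{\left(q,G \right)} = G 5 = 5 G$)
$H{\left(d \right)} = 9 d$ ($H{\left(d \right)} = - (d + 5 \left(d \left(-3\right) + d\right)) = - (d + 5 \left(- 3 d + d\right)) = - (d + 5 \left(- 2 d\right)) = - (d - 10 d) = - \left(-9\right) d = 9 d$)
$- 875 H{\left(12 \right)} = - 875 \cdot 9 \cdot 12 = \left(-875\right) 108 = -94500$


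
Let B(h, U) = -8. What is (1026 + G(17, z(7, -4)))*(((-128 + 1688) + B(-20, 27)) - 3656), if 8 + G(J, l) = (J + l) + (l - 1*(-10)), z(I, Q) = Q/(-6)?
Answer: -6604456/3 ≈ -2.2015e+6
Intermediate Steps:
z(I, Q) = -Q/6 (z(I, Q) = Q*(-⅙) = -Q/6)
G(J, l) = 2 + J + 2*l (G(J, l) = -8 + ((J + l) + (l - 1*(-10))) = -8 + ((J + l) + (l + 10)) = -8 + ((J + l) + (10 + l)) = -8 + (10 + J + 2*l) = 2 + J + 2*l)
(1026 + G(17, z(7, -4)))*(((-128 + 1688) + B(-20, 27)) - 3656) = (1026 + (2 + 17 + 2*(-⅙*(-4))))*(((-128 + 1688) - 8) - 3656) = (1026 + (2 + 17 + 2*(⅔)))*((1560 - 8) - 3656) = (1026 + (2 + 17 + 4/3))*(1552 - 3656) = (1026 + 61/3)*(-2104) = (3139/3)*(-2104) = -6604456/3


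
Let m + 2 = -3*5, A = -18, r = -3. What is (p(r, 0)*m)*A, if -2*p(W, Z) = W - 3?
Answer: 918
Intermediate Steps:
p(W, Z) = 3/2 - W/2 (p(W, Z) = -(W - 3)/2 = -(-3 + W)/2 = 3/2 - W/2)
m = -17 (m = -2 - 3*5 = -2 - 15 = -17)
(p(r, 0)*m)*A = ((3/2 - 1/2*(-3))*(-17))*(-18) = ((3/2 + 3/2)*(-17))*(-18) = (3*(-17))*(-18) = -51*(-18) = 918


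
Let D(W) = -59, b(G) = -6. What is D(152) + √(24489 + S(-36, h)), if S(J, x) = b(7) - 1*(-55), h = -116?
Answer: -59 + √24538 ≈ 97.646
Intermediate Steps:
S(J, x) = 49 (S(J, x) = -6 - 1*(-55) = -6 + 55 = 49)
D(152) + √(24489 + S(-36, h)) = -59 + √(24489 + 49) = -59 + √24538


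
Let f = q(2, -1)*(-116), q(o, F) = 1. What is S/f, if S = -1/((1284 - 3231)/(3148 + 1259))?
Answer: -1469/75284 ≈ -0.019513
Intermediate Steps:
f = -116 (f = 1*(-116) = -116)
S = 1469/649 (S = -1/((-1947/4407)) = -1/((-1947*1/4407)) = -1/(-649/1469) = -1*(-1469/649) = 1469/649 ≈ 2.2635)
S/f = (1469/649)/(-116) = (1469/649)*(-1/116) = -1469/75284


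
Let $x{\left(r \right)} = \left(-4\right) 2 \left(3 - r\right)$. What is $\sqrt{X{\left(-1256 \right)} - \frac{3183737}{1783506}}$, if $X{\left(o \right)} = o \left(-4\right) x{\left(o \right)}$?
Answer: $\frac{i \sqrt{160958721055466360130}}{1783506} \approx 7113.5 i$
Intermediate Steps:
$x{\left(r \right)} = -24 + 8 r$ ($x{\left(r \right)} = - 8 \left(3 - r\right) = -24 + 8 r$)
$X{\left(o \right)} = - 4 o \left(-24 + 8 o\right)$ ($X{\left(o \right)} = o \left(-4\right) \left(-24 + 8 o\right) = - 4 o \left(-24 + 8 o\right)$)
$\sqrt{X{\left(-1256 \right)} - \frac{3183737}{1783506}} = \sqrt{32 \left(-1256\right) \left(3 - -1256\right) - \frac{3183737}{1783506}} = \sqrt{32 \left(-1256\right) \left(3 + 1256\right) - \frac{3183737}{1783506}} = \sqrt{32 \left(-1256\right) 1259 - \frac{3183737}{1783506}} = \sqrt{-50601728 - \frac{3183737}{1783506}} = \sqrt{- \frac{90248488682105}{1783506}} = \frac{i \sqrt{160958721055466360130}}{1783506}$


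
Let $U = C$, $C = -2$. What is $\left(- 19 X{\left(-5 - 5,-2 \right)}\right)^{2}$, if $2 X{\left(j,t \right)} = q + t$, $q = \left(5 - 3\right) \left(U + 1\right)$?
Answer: $1444$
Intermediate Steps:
$U = -2$
$q = -2$ ($q = \left(5 - 3\right) \left(-2 + 1\right) = 2 \left(-1\right) = -2$)
$X{\left(j,t \right)} = -1 + \frac{t}{2}$ ($X{\left(j,t \right)} = \frac{-2 + t}{2} = -1 + \frac{t}{2}$)
$\left(- 19 X{\left(-5 - 5,-2 \right)}\right)^{2} = \left(- 19 \left(-1 + \frac{1}{2} \left(-2\right)\right)\right)^{2} = \left(- 19 \left(-1 - 1\right)\right)^{2} = \left(\left(-19\right) \left(-2\right)\right)^{2} = 38^{2} = 1444$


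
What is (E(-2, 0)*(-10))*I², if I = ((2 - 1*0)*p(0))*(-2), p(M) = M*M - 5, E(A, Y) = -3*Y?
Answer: 0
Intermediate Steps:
p(M) = -5 + M² (p(M) = M² - 5 = -5 + M²)
I = 20 (I = ((2 - 1*0)*(-5 + 0²))*(-2) = ((2 + 0)*(-5 + 0))*(-2) = (2*(-5))*(-2) = -10*(-2) = 20)
(E(-2, 0)*(-10))*I² = (-3*0*(-10))*20² = (0*(-10))*400 = 0*400 = 0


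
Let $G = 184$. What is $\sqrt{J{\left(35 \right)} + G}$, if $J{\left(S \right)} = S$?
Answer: $\sqrt{219} \approx 14.799$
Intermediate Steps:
$\sqrt{J{\left(35 \right)} + G} = \sqrt{35 + 184} = \sqrt{219}$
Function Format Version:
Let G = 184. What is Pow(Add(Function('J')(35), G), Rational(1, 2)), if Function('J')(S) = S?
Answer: Pow(219, Rational(1, 2)) ≈ 14.799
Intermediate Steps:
Pow(Add(Function('J')(35), G), Rational(1, 2)) = Pow(Add(35, 184), Rational(1, 2)) = Pow(219, Rational(1, 2))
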